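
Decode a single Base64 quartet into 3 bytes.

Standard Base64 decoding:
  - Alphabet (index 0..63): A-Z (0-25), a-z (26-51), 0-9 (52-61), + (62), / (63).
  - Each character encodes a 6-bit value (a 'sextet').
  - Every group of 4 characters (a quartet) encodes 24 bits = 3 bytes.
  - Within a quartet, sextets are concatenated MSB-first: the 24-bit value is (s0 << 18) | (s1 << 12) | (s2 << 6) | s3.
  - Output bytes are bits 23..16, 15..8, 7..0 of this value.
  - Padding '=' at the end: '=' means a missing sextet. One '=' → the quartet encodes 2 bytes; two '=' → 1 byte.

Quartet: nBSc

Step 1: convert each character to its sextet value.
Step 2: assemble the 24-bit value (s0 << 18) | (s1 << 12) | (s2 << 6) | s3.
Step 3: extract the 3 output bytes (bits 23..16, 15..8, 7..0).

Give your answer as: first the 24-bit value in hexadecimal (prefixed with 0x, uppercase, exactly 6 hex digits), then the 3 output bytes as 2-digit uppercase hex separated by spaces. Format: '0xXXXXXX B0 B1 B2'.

Answer: 0x9C149C 9C 14 9C

Derivation:
Sextets: n=39, B=1, S=18, c=28
24-bit: (39<<18) | (1<<12) | (18<<6) | 28
      = 0x9C0000 | 0x001000 | 0x000480 | 0x00001C
      = 0x9C149C
Bytes: (v>>16)&0xFF=9C, (v>>8)&0xFF=14, v&0xFF=9C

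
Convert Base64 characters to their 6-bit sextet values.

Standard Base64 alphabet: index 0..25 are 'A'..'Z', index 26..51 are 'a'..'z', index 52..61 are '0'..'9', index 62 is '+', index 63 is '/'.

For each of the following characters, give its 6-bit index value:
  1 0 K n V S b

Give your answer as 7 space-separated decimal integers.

'1': 0..9 range, 52 + ord('1') − ord('0') = 53
'0': 0..9 range, 52 + ord('0') − ord('0') = 52
'K': A..Z range, ord('K') − ord('A') = 10
'n': a..z range, 26 + ord('n') − ord('a') = 39
'V': A..Z range, ord('V') − ord('A') = 21
'S': A..Z range, ord('S') − ord('A') = 18
'b': a..z range, 26 + ord('b') − ord('a') = 27

Answer: 53 52 10 39 21 18 27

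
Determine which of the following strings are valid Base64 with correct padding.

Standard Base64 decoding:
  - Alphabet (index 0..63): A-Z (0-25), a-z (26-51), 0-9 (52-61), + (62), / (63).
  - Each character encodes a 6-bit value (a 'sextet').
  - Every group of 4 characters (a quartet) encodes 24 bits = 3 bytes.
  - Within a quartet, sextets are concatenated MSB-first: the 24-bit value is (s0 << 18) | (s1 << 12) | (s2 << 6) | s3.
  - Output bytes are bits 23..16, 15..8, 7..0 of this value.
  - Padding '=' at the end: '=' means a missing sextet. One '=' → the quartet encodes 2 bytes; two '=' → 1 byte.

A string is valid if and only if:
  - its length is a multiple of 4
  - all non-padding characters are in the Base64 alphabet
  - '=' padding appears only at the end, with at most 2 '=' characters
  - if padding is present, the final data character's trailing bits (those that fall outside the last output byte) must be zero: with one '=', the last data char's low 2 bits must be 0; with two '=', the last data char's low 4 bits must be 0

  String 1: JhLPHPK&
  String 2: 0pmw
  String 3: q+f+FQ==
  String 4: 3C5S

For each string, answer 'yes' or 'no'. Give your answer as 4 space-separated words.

String 1: 'JhLPHPK&' → invalid (bad char(s): ['&'])
String 2: '0pmw' → valid
String 3: 'q+f+FQ==' → valid
String 4: '3C5S' → valid

Answer: no yes yes yes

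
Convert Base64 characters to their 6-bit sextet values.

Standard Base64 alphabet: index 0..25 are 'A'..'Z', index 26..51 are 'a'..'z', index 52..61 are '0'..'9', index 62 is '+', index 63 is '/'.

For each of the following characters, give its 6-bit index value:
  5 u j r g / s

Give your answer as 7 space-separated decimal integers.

'5': 0..9 range, 52 + ord('5') − ord('0') = 57
'u': a..z range, 26 + ord('u') − ord('a') = 46
'j': a..z range, 26 + ord('j') − ord('a') = 35
'r': a..z range, 26 + ord('r') − ord('a') = 43
'g': a..z range, 26 + ord('g') − ord('a') = 32
'/': index 63
's': a..z range, 26 + ord('s') − ord('a') = 44

Answer: 57 46 35 43 32 63 44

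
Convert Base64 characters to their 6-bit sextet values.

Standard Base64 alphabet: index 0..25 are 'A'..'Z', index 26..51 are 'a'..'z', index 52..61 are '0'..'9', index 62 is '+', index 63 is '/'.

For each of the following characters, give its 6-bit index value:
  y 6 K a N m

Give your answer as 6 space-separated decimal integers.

Answer: 50 58 10 26 13 38

Derivation:
'y': a..z range, 26 + ord('y') − ord('a') = 50
'6': 0..9 range, 52 + ord('6') − ord('0') = 58
'K': A..Z range, ord('K') − ord('A') = 10
'a': a..z range, 26 + ord('a') − ord('a') = 26
'N': A..Z range, ord('N') − ord('A') = 13
'm': a..z range, 26 + ord('m') − ord('a') = 38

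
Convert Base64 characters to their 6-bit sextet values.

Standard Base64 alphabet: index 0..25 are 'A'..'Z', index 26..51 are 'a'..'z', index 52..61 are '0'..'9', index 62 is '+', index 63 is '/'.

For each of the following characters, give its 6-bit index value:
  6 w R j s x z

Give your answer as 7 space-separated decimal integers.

'6': 0..9 range, 52 + ord('6') − ord('0') = 58
'w': a..z range, 26 + ord('w') − ord('a') = 48
'R': A..Z range, ord('R') − ord('A') = 17
'j': a..z range, 26 + ord('j') − ord('a') = 35
's': a..z range, 26 + ord('s') − ord('a') = 44
'x': a..z range, 26 + ord('x') − ord('a') = 49
'z': a..z range, 26 + ord('z') − ord('a') = 51

Answer: 58 48 17 35 44 49 51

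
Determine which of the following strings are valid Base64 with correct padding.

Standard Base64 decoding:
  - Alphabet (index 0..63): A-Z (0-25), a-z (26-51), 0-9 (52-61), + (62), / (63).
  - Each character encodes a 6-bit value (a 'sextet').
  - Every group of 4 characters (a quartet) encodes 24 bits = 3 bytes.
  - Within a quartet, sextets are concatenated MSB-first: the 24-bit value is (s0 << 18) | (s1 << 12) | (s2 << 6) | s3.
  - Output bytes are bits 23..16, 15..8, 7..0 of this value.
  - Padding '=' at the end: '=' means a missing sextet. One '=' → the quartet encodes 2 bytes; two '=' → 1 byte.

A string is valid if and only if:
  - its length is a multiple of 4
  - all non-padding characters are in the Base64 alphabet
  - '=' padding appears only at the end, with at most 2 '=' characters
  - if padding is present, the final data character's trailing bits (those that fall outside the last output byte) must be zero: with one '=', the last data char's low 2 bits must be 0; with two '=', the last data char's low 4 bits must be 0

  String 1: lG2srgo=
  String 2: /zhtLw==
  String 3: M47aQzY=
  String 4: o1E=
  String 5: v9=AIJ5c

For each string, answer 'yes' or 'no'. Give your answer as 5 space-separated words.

Answer: yes yes yes yes no

Derivation:
String 1: 'lG2srgo=' → valid
String 2: '/zhtLw==' → valid
String 3: 'M47aQzY=' → valid
String 4: 'o1E=' → valid
String 5: 'v9=AIJ5c' → invalid (bad char(s): ['=']; '=' in middle)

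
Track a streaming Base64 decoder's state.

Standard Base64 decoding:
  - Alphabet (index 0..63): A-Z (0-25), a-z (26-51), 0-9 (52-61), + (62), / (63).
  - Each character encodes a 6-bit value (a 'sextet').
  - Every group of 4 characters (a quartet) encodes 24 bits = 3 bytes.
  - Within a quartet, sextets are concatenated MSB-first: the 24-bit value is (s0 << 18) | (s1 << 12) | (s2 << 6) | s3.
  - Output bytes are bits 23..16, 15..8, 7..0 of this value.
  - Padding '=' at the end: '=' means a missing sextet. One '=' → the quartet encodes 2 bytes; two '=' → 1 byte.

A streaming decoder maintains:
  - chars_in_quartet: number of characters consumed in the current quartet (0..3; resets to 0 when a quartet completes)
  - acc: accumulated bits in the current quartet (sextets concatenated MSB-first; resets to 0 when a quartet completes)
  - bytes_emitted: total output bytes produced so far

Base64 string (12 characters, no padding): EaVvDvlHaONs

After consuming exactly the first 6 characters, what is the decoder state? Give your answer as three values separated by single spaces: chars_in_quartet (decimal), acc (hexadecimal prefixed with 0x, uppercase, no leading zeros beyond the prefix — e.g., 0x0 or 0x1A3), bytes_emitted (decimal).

Answer: 2 0xEF 3

Derivation:
After char 0 ('E'=4): chars_in_quartet=1 acc=0x4 bytes_emitted=0
After char 1 ('a'=26): chars_in_quartet=2 acc=0x11A bytes_emitted=0
After char 2 ('V'=21): chars_in_quartet=3 acc=0x4695 bytes_emitted=0
After char 3 ('v'=47): chars_in_quartet=4 acc=0x11A56F -> emit 11 A5 6F, reset; bytes_emitted=3
After char 4 ('D'=3): chars_in_quartet=1 acc=0x3 bytes_emitted=3
After char 5 ('v'=47): chars_in_quartet=2 acc=0xEF bytes_emitted=3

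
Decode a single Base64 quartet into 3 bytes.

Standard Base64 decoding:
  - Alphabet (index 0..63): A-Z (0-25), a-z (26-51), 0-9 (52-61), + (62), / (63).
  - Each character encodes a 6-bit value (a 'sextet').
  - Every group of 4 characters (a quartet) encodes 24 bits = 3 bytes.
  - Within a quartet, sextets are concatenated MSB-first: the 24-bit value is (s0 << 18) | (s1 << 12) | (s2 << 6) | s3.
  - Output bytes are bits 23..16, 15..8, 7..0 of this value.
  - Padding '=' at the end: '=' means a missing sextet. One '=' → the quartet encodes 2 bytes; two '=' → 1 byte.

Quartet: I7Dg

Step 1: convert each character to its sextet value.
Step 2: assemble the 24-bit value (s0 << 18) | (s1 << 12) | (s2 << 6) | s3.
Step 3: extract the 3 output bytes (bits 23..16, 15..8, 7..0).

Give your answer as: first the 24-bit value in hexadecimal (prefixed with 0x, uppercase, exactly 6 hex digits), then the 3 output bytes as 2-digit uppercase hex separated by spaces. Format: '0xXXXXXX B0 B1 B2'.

Sextets: I=8, 7=59, D=3, g=32
24-bit: (8<<18) | (59<<12) | (3<<6) | 32
      = 0x200000 | 0x03B000 | 0x0000C0 | 0x000020
      = 0x23B0E0
Bytes: (v>>16)&0xFF=23, (v>>8)&0xFF=B0, v&0xFF=E0

Answer: 0x23B0E0 23 B0 E0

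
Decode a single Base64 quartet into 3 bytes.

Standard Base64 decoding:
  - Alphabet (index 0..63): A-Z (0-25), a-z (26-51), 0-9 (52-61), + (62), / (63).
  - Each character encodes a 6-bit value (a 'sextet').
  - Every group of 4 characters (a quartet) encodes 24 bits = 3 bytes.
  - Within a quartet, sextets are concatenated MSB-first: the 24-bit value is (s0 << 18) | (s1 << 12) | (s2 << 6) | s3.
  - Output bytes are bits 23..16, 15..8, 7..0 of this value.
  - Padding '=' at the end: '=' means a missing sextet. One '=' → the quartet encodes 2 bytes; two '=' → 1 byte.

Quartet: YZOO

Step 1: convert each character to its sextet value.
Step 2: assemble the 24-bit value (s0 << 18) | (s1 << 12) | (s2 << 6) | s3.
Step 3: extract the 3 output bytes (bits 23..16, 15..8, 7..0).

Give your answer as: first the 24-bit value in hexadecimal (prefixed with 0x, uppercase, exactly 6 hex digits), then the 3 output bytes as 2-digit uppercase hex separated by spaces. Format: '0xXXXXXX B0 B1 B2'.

Answer: 0x61938E 61 93 8E

Derivation:
Sextets: Y=24, Z=25, O=14, O=14
24-bit: (24<<18) | (25<<12) | (14<<6) | 14
      = 0x600000 | 0x019000 | 0x000380 | 0x00000E
      = 0x61938E
Bytes: (v>>16)&0xFF=61, (v>>8)&0xFF=93, v&0xFF=8E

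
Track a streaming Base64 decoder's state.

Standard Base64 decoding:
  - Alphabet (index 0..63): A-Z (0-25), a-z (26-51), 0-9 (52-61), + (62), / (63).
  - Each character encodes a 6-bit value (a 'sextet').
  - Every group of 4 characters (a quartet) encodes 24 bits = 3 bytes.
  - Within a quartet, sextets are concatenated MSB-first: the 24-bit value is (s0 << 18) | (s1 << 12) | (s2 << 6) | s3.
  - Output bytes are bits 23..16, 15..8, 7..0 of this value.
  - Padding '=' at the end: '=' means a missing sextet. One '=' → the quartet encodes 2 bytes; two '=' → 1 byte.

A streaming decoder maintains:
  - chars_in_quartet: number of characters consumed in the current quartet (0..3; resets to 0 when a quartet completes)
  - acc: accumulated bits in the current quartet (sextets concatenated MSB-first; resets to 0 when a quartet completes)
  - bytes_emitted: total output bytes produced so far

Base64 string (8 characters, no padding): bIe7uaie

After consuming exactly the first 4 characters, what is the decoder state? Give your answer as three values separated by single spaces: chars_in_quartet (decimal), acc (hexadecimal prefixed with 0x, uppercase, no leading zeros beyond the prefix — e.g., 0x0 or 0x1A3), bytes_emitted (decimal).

Answer: 0 0x0 3

Derivation:
After char 0 ('b'=27): chars_in_quartet=1 acc=0x1B bytes_emitted=0
After char 1 ('I'=8): chars_in_quartet=2 acc=0x6C8 bytes_emitted=0
After char 2 ('e'=30): chars_in_quartet=3 acc=0x1B21E bytes_emitted=0
After char 3 ('7'=59): chars_in_quartet=4 acc=0x6C87BB -> emit 6C 87 BB, reset; bytes_emitted=3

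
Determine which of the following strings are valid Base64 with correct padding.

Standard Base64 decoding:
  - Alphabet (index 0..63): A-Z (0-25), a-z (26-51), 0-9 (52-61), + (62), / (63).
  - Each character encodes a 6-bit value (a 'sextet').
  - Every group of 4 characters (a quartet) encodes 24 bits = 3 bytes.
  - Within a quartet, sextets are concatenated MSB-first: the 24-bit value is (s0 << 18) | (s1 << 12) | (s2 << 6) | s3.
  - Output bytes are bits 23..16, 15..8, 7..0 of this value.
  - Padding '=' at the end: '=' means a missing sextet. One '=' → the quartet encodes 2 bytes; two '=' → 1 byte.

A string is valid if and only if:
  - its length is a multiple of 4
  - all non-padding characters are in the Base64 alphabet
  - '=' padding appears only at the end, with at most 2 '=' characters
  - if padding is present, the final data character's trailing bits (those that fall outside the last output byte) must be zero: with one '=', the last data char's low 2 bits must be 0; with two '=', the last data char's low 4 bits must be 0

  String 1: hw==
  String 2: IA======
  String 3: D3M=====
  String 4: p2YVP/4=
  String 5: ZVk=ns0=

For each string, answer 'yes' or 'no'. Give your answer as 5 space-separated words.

String 1: 'hw==' → valid
String 2: 'IA======' → invalid (6 pad chars (max 2))
String 3: 'D3M=====' → invalid (5 pad chars (max 2))
String 4: 'p2YVP/4=' → valid
String 5: 'ZVk=ns0=' → invalid (bad char(s): ['=']; '=' in middle)

Answer: yes no no yes no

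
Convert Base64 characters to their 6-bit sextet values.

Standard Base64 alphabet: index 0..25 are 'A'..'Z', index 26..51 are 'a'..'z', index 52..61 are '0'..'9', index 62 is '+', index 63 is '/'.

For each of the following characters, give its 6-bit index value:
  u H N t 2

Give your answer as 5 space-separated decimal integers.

'u': a..z range, 26 + ord('u') − ord('a') = 46
'H': A..Z range, ord('H') − ord('A') = 7
'N': A..Z range, ord('N') − ord('A') = 13
't': a..z range, 26 + ord('t') − ord('a') = 45
'2': 0..9 range, 52 + ord('2') − ord('0') = 54

Answer: 46 7 13 45 54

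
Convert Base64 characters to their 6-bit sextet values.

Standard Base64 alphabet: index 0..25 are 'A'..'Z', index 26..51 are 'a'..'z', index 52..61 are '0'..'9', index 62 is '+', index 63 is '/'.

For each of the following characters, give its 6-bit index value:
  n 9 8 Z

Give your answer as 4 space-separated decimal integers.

'n': a..z range, 26 + ord('n') − ord('a') = 39
'9': 0..9 range, 52 + ord('9') − ord('0') = 61
'8': 0..9 range, 52 + ord('8') − ord('0') = 60
'Z': A..Z range, ord('Z') − ord('A') = 25

Answer: 39 61 60 25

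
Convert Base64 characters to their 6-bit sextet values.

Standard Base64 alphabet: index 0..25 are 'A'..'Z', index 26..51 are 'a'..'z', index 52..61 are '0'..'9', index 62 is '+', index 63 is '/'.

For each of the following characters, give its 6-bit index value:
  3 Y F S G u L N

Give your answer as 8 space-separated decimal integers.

'3': 0..9 range, 52 + ord('3') − ord('0') = 55
'Y': A..Z range, ord('Y') − ord('A') = 24
'F': A..Z range, ord('F') − ord('A') = 5
'S': A..Z range, ord('S') − ord('A') = 18
'G': A..Z range, ord('G') − ord('A') = 6
'u': a..z range, 26 + ord('u') − ord('a') = 46
'L': A..Z range, ord('L') − ord('A') = 11
'N': A..Z range, ord('N') − ord('A') = 13

Answer: 55 24 5 18 6 46 11 13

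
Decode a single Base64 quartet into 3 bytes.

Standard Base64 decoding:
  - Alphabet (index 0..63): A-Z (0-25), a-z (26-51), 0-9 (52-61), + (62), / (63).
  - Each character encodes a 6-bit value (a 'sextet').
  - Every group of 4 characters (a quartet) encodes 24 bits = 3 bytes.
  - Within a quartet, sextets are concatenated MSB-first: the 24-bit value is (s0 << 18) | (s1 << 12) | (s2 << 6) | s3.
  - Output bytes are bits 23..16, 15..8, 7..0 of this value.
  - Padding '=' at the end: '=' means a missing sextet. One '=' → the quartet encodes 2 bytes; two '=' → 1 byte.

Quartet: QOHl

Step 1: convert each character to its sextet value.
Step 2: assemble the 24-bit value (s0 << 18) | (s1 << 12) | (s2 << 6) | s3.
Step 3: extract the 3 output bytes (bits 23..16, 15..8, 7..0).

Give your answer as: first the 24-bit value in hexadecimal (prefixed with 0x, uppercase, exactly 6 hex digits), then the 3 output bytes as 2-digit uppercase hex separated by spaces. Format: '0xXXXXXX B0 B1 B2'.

Sextets: Q=16, O=14, H=7, l=37
24-bit: (16<<18) | (14<<12) | (7<<6) | 37
      = 0x400000 | 0x00E000 | 0x0001C0 | 0x000025
      = 0x40E1E5
Bytes: (v>>16)&0xFF=40, (v>>8)&0xFF=E1, v&0xFF=E5

Answer: 0x40E1E5 40 E1 E5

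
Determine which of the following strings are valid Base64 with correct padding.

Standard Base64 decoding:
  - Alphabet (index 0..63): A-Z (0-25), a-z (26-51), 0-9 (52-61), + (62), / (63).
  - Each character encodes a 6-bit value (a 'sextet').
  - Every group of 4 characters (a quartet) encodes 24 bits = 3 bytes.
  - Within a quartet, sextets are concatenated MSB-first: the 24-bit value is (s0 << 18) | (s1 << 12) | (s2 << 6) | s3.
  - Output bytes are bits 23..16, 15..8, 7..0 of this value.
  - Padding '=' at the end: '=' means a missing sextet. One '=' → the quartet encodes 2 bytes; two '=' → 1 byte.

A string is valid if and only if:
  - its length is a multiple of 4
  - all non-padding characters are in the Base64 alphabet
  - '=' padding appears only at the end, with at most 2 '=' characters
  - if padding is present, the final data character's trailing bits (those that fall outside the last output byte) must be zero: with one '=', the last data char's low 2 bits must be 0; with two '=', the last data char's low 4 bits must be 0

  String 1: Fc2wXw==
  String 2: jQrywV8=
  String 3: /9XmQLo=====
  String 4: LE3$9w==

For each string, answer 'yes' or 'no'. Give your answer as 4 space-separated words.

String 1: 'Fc2wXw==' → valid
String 2: 'jQrywV8=' → valid
String 3: '/9XmQLo=====' → invalid (5 pad chars (max 2))
String 4: 'LE3$9w==' → invalid (bad char(s): ['$'])

Answer: yes yes no no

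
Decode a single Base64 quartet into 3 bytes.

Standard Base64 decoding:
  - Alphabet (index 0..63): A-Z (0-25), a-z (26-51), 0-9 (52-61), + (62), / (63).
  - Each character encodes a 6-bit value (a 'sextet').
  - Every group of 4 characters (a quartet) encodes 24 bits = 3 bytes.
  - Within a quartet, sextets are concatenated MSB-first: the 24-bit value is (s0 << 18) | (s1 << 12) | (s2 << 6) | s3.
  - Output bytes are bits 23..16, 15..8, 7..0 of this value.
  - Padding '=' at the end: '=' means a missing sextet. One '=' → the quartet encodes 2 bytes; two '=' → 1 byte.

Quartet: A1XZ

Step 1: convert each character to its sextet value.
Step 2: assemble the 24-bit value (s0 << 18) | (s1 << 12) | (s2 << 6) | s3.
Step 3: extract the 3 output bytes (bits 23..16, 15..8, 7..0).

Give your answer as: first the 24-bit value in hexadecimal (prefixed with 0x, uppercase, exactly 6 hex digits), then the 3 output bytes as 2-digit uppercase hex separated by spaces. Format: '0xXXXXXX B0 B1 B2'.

Sextets: A=0, 1=53, X=23, Z=25
24-bit: (0<<18) | (53<<12) | (23<<6) | 25
      = 0x000000 | 0x035000 | 0x0005C0 | 0x000019
      = 0x0355D9
Bytes: (v>>16)&0xFF=03, (v>>8)&0xFF=55, v&0xFF=D9

Answer: 0x0355D9 03 55 D9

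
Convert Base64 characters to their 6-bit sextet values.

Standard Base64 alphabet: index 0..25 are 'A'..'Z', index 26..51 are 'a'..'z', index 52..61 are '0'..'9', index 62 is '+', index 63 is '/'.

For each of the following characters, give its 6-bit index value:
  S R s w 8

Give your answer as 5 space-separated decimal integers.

'S': A..Z range, ord('S') − ord('A') = 18
'R': A..Z range, ord('R') − ord('A') = 17
's': a..z range, 26 + ord('s') − ord('a') = 44
'w': a..z range, 26 + ord('w') − ord('a') = 48
'8': 0..9 range, 52 + ord('8') − ord('0') = 60

Answer: 18 17 44 48 60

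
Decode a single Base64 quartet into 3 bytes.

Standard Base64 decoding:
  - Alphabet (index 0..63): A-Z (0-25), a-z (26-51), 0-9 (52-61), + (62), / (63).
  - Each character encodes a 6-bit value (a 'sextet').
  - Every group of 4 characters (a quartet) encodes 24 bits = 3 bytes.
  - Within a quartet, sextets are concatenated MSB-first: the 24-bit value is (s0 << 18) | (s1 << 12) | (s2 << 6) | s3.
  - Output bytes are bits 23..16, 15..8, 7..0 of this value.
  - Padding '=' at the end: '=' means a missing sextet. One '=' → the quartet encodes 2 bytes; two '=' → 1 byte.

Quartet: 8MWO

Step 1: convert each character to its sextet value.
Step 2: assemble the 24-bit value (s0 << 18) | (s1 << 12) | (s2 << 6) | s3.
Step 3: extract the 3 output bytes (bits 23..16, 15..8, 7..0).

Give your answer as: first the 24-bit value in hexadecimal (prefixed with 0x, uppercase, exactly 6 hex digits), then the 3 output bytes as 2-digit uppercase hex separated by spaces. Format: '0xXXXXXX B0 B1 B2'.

Answer: 0xF0C58E F0 C5 8E

Derivation:
Sextets: 8=60, M=12, W=22, O=14
24-bit: (60<<18) | (12<<12) | (22<<6) | 14
      = 0xF00000 | 0x00C000 | 0x000580 | 0x00000E
      = 0xF0C58E
Bytes: (v>>16)&0xFF=F0, (v>>8)&0xFF=C5, v&0xFF=8E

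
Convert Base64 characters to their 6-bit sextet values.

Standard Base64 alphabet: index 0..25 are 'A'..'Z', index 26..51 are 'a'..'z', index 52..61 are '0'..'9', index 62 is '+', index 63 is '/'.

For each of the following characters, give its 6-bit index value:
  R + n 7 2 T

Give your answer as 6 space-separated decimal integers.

'R': A..Z range, ord('R') − ord('A') = 17
'+': index 62
'n': a..z range, 26 + ord('n') − ord('a') = 39
'7': 0..9 range, 52 + ord('7') − ord('0') = 59
'2': 0..9 range, 52 + ord('2') − ord('0') = 54
'T': A..Z range, ord('T') − ord('A') = 19

Answer: 17 62 39 59 54 19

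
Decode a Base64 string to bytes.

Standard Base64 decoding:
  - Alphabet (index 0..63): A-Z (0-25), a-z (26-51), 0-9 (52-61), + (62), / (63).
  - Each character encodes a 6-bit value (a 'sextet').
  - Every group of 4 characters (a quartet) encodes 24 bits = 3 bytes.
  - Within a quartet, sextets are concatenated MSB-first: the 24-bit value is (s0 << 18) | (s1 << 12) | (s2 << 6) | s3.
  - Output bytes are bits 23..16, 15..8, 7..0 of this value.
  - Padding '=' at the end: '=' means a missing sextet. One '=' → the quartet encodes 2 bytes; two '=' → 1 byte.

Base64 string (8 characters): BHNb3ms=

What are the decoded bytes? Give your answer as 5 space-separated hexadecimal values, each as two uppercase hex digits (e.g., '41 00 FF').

After char 0 ('B'=1): chars_in_quartet=1 acc=0x1 bytes_emitted=0
After char 1 ('H'=7): chars_in_quartet=2 acc=0x47 bytes_emitted=0
After char 2 ('N'=13): chars_in_quartet=3 acc=0x11CD bytes_emitted=0
After char 3 ('b'=27): chars_in_quartet=4 acc=0x4735B -> emit 04 73 5B, reset; bytes_emitted=3
After char 4 ('3'=55): chars_in_quartet=1 acc=0x37 bytes_emitted=3
After char 5 ('m'=38): chars_in_quartet=2 acc=0xDE6 bytes_emitted=3
After char 6 ('s'=44): chars_in_quartet=3 acc=0x379AC bytes_emitted=3
Padding '=': partial quartet acc=0x379AC -> emit DE 6B; bytes_emitted=5

Answer: 04 73 5B DE 6B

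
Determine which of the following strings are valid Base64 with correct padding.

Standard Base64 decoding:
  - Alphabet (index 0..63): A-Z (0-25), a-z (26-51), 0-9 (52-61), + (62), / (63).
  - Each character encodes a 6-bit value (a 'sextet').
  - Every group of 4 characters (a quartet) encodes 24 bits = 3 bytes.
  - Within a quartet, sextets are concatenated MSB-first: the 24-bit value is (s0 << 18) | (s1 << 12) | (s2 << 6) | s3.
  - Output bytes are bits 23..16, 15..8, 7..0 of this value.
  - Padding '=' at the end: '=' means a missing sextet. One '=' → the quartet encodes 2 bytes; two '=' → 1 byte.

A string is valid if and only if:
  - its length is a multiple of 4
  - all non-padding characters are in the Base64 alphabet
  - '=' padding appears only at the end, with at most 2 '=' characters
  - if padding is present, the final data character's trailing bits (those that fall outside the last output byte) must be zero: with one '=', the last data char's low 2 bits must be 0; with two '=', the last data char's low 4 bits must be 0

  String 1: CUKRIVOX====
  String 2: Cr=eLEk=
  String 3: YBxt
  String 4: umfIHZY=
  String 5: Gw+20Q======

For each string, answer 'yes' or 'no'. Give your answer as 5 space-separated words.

Answer: no no yes yes no

Derivation:
String 1: 'CUKRIVOX====' → invalid (4 pad chars (max 2))
String 2: 'Cr=eLEk=' → invalid (bad char(s): ['=']; '=' in middle)
String 3: 'YBxt' → valid
String 4: 'umfIHZY=' → valid
String 5: 'Gw+20Q======' → invalid (6 pad chars (max 2))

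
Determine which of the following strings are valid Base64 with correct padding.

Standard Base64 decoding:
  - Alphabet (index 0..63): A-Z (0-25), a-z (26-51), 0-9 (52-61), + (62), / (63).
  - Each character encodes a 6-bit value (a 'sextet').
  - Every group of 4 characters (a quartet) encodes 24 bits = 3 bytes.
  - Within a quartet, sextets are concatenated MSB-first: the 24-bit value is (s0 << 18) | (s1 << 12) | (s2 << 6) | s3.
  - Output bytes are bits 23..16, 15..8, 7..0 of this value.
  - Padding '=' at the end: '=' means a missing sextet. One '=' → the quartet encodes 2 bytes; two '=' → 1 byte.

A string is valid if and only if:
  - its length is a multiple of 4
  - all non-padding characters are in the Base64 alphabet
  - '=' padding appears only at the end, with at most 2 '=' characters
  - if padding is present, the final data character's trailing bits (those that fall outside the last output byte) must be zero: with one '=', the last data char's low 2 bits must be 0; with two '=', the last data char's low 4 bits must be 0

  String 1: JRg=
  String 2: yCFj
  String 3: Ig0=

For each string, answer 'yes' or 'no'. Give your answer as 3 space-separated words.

Answer: yes yes yes

Derivation:
String 1: 'JRg=' → valid
String 2: 'yCFj' → valid
String 3: 'Ig0=' → valid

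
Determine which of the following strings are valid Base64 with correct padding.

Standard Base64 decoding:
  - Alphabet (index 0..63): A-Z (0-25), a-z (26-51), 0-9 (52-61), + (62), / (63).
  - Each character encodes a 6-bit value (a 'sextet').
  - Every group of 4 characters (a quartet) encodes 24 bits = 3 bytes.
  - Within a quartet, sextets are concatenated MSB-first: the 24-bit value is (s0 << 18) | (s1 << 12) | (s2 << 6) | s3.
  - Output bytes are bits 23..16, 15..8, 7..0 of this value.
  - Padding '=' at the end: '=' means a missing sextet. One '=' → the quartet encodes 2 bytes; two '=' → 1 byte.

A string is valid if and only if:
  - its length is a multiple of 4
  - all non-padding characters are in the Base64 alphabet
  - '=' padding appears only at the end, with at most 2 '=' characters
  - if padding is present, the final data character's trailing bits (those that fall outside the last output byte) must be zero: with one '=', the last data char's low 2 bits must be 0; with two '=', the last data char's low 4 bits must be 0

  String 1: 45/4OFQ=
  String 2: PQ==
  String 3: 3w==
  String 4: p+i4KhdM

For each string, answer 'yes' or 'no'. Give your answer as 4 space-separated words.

String 1: '45/4OFQ=' → valid
String 2: 'PQ==' → valid
String 3: '3w==' → valid
String 4: 'p+i4KhdM' → valid

Answer: yes yes yes yes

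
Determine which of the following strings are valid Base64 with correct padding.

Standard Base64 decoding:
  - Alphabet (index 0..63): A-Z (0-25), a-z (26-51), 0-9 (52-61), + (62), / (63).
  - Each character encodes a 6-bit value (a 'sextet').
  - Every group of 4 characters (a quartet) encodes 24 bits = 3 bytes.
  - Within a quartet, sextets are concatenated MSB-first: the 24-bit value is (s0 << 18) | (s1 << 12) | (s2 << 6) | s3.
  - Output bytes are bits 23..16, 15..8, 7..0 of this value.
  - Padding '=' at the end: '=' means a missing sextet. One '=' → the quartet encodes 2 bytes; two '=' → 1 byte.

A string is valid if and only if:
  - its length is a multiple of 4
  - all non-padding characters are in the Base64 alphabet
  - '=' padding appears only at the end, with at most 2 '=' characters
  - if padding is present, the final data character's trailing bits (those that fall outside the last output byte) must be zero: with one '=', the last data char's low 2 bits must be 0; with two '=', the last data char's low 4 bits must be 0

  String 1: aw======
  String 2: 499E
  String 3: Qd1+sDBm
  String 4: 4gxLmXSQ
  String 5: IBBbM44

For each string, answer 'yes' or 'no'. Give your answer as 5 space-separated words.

Answer: no yes yes yes no

Derivation:
String 1: 'aw======' → invalid (6 pad chars (max 2))
String 2: '499E' → valid
String 3: 'Qd1+sDBm' → valid
String 4: '4gxLmXSQ' → valid
String 5: 'IBBbM44' → invalid (len=7 not mult of 4)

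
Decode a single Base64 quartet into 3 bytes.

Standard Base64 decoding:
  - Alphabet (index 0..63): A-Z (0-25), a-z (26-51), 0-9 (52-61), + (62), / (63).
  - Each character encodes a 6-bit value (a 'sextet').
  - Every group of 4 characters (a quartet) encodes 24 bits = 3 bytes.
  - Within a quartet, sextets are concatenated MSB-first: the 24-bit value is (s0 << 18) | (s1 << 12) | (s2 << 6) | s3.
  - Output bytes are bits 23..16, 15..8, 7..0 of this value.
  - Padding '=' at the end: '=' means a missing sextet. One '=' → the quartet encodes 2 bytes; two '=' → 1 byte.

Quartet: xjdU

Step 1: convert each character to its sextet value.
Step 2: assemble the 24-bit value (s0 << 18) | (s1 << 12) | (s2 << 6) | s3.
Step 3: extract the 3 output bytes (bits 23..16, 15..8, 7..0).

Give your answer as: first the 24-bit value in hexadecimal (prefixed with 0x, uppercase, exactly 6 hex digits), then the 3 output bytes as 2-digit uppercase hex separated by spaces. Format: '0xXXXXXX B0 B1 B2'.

Answer: 0xC63754 C6 37 54

Derivation:
Sextets: x=49, j=35, d=29, U=20
24-bit: (49<<18) | (35<<12) | (29<<6) | 20
      = 0xC40000 | 0x023000 | 0x000740 | 0x000014
      = 0xC63754
Bytes: (v>>16)&0xFF=C6, (v>>8)&0xFF=37, v&0xFF=54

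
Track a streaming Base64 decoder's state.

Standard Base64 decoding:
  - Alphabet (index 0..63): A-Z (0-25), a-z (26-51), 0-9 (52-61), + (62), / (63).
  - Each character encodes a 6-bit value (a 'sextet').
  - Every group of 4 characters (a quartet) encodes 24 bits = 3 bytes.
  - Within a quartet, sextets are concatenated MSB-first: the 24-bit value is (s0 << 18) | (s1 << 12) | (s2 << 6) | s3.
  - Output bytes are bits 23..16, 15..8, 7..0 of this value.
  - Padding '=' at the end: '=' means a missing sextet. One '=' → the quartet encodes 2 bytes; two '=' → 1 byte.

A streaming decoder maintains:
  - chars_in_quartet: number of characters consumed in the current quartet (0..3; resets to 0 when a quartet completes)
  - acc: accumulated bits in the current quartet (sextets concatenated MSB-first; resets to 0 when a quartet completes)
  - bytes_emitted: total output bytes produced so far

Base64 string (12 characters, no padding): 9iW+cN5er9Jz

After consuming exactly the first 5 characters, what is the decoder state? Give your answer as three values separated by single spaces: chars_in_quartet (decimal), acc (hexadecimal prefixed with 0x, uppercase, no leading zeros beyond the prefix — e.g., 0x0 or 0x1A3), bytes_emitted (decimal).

Answer: 1 0x1C 3

Derivation:
After char 0 ('9'=61): chars_in_quartet=1 acc=0x3D bytes_emitted=0
After char 1 ('i'=34): chars_in_quartet=2 acc=0xF62 bytes_emitted=0
After char 2 ('W'=22): chars_in_quartet=3 acc=0x3D896 bytes_emitted=0
After char 3 ('+'=62): chars_in_quartet=4 acc=0xF625BE -> emit F6 25 BE, reset; bytes_emitted=3
After char 4 ('c'=28): chars_in_quartet=1 acc=0x1C bytes_emitted=3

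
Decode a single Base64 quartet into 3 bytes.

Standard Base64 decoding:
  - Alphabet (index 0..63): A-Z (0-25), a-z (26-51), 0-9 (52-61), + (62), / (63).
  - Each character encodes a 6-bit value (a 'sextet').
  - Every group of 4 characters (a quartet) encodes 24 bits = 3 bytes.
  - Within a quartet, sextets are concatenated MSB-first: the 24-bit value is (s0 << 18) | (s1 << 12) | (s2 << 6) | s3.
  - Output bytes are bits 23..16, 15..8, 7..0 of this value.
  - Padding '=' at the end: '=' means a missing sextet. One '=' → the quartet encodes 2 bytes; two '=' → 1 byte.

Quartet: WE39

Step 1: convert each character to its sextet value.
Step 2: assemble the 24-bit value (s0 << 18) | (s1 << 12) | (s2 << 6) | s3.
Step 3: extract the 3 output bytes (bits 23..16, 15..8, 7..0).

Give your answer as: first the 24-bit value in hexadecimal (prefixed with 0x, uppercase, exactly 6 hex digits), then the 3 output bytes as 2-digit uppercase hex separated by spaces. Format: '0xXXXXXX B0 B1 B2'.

Sextets: W=22, E=4, 3=55, 9=61
24-bit: (22<<18) | (4<<12) | (55<<6) | 61
      = 0x580000 | 0x004000 | 0x000DC0 | 0x00003D
      = 0x584DFD
Bytes: (v>>16)&0xFF=58, (v>>8)&0xFF=4D, v&0xFF=FD

Answer: 0x584DFD 58 4D FD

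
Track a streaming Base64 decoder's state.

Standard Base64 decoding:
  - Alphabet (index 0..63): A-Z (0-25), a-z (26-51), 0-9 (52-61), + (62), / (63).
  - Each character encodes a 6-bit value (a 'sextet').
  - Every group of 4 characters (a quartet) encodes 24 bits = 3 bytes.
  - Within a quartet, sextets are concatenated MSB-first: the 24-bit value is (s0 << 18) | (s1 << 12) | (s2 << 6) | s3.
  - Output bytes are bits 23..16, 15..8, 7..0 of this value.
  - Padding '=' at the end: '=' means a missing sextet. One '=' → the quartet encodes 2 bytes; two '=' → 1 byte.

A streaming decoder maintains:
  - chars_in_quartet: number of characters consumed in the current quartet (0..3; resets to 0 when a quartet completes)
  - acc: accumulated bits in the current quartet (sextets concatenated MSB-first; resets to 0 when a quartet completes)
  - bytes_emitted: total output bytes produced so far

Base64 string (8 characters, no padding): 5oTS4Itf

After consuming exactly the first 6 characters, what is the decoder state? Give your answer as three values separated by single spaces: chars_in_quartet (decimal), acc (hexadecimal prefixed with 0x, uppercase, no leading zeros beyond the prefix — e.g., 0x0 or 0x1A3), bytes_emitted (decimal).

Answer: 2 0xE08 3

Derivation:
After char 0 ('5'=57): chars_in_quartet=1 acc=0x39 bytes_emitted=0
After char 1 ('o'=40): chars_in_quartet=2 acc=0xE68 bytes_emitted=0
After char 2 ('T'=19): chars_in_quartet=3 acc=0x39A13 bytes_emitted=0
After char 3 ('S'=18): chars_in_quartet=4 acc=0xE684D2 -> emit E6 84 D2, reset; bytes_emitted=3
After char 4 ('4'=56): chars_in_quartet=1 acc=0x38 bytes_emitted=3
After char 5 ('I'=8): chars_in_quartet=2 acc=0xE08 bytes_emitted=3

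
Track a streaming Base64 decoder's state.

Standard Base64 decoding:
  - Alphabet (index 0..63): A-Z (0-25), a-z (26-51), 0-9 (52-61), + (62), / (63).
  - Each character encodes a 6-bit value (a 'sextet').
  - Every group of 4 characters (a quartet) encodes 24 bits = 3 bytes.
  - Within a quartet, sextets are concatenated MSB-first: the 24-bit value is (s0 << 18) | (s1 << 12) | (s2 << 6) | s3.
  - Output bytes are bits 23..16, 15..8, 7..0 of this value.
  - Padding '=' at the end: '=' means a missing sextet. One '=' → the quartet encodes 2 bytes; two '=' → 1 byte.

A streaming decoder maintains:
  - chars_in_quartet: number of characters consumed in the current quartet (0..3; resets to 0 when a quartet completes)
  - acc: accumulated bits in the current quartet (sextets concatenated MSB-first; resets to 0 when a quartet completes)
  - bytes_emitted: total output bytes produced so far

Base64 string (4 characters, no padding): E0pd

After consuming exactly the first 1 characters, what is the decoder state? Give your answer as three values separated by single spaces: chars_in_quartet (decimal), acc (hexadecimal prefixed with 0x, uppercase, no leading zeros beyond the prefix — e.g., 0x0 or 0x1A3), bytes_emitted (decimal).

Answer: 1 0x4 0

Derivation:
After char 0 ('E'=4): chars_in_quartet=1 acc=0x4 bytes_emitted=0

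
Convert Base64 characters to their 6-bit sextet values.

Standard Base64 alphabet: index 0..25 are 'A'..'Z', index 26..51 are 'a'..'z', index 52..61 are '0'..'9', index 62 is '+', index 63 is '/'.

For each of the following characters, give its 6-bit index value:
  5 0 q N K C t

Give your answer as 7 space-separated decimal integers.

Answer: 57 52 42 13 10 2 45

Derivation:
'5': 0..9 range, 52 + ord('5') − ord('0') = 57
'0': 0..9 range, 52 + ord('0') − ord('0') = 52
'q': a..z range, 26 + ord('q') − ord('a') = 42
'N': A..Z range, ord('N') − ord('A') = 13
'K': A..Z range, ord('K') − ord('A') = 10
'C': A..Z range, ord('C') − ord('A') = 2
't': a..z range, 26 + ord('t') − ord('a') = 45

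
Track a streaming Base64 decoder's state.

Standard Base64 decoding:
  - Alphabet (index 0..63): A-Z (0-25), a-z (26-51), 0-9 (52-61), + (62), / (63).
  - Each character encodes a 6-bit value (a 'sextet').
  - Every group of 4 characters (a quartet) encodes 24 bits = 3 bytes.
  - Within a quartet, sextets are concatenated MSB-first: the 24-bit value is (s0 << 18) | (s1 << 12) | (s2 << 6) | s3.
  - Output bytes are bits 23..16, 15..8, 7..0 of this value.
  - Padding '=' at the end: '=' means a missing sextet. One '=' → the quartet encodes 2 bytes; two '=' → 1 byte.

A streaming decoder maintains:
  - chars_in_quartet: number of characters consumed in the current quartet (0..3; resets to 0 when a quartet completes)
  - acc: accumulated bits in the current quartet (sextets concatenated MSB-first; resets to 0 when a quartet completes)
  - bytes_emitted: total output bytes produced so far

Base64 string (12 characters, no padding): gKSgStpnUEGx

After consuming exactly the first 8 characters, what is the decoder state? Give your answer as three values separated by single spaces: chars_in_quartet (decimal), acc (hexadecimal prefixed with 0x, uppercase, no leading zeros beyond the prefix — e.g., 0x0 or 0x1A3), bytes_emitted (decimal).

After char 0 ('g'=32): chars_in_quartet=1 acc=0x20 bytes_emitted=0
After char 1 ('K'=10): chars_in_quartet=2 acc=0x80A bytes_emitted=0
After char 2 ('S'=18): chars_in_quartet=3 acc=0x20292 bytes_emitted=0
After char 3 ('g'=32): chars_in_quartet=4 acc=0x80A4A0 -> emit 80 A4 A0, reset; bytes_emitted=3
After char 4 ('S'=18): chars_in_quartet=1 acc=0x12 bytes_emitted=3
After char 5 ('t'=45): chars_in_quartet=2 acc=0x4AD bytes_emitted=3
After char 6 ('p'=41): chars_in_quartet=3 acc=0x12B69 bytes_emitted=3
After char 7 ('n'=39): chars_in_quartet=4 acc=0x4ADA67 -> emit 4A DA 67, reset; bytes_emitted=6

Answer: 0 0x0 6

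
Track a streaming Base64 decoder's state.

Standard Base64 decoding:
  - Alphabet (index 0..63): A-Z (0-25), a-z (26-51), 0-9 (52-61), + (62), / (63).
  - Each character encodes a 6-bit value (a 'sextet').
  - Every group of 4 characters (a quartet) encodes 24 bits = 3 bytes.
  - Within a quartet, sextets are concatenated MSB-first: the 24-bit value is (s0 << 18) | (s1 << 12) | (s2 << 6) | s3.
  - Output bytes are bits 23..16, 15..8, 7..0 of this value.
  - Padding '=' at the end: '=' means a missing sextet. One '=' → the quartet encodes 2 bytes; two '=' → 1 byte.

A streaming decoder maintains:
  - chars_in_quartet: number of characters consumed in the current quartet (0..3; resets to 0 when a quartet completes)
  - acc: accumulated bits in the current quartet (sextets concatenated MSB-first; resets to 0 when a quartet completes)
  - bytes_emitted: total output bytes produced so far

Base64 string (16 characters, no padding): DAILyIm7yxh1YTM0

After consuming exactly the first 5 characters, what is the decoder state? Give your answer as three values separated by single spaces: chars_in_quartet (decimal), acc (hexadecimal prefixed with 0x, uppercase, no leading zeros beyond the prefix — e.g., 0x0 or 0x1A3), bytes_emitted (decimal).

After char 0 ('D'=3): chars_in_quartet=1 acc=0x3 bytes_emitted=0
After char 1 ('A'=0): chars_in_quartet=2 acc=0xC0 bytes_emitted=0
After char 2 ('I'=8): chars_in_quartet=3 acc=0x3008 bytes_emitted=0
After char 3 ('L'=11): chars_in_quartet=4 acc=0xC020B -> emit 0C 02 0B, reset; bytes_emitted=3
After char 4 ('y'=50): chars_in_quartet=1 acc=0x32 bytes_emitted=3

Answer: 1 0x32 3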